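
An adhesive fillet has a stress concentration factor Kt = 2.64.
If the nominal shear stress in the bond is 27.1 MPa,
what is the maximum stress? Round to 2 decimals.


Max stress = 27.1 * 2.64 = 71.54 MPa

71.54


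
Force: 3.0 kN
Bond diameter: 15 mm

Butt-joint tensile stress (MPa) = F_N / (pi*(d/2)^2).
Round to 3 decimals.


F_N = 3.0 * 1000 = 3000.0 N
A = pi*(7.5)^2 = 176.7146 mm^2
stress = 3000.0 / 176.7146 = 16.977 MPa

16.977


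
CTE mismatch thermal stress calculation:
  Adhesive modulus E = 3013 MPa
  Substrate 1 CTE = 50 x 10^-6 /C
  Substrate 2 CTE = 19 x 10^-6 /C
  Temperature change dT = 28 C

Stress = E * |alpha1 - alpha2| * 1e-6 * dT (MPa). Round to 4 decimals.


delta_alpha = |50 - 19| = 31 x 10^-6/C
Stress = 3013 * 31e-6 * 28
= 2.6153 MPa

2.6153


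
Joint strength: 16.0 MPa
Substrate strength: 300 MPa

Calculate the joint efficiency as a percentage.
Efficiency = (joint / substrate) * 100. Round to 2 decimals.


Efficiency = (16.0 / 300) * 100 = 5.33%

5.33


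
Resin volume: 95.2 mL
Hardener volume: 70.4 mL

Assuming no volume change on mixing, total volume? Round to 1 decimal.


V_total = 95.2 + 70.4 = 165.6 mL

165.6


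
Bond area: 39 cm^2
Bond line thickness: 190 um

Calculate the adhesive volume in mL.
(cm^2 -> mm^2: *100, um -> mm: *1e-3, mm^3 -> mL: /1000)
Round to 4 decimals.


V = 39*100 * 190*1e-3 / 1000
= 0.7410 mL

0.7410


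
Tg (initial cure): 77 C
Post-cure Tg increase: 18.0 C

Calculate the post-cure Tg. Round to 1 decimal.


Post-cure Tg = 77 + 18.0 = 95.0 C

95.0


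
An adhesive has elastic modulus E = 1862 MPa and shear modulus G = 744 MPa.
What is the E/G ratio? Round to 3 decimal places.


E/G = 1862 / 744 = 2.503

2.503


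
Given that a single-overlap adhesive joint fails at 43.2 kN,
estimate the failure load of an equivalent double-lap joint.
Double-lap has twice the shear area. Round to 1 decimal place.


Double-lap factor = 2
Expected load = 43.2 * 2 = 86.4 kN

86.4


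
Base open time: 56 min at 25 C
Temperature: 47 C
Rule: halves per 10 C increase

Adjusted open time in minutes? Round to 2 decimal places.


Acceleration = 2^((47-25)/10) = 4.5948
Open time = 56 / 4.5948 = 12.19 min

12.19


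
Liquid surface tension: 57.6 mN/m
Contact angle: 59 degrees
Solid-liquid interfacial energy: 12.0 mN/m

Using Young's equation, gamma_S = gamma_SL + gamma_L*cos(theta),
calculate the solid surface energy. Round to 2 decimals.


gamma_S = 12.0 + 57.6 * cos(59)
= 41.67 mN/m

41.67


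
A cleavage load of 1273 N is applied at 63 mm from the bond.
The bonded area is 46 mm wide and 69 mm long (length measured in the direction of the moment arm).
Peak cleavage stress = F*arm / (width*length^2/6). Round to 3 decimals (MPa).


Moment = 1273 * 63 = 80199 N*mm
Section modulus = 46 * 4761 / 6 = 219006 / 6 mm^3
Stress = 80199 / (219006 / 6) = 481194 / 219006
= 2.197 MPa

2.197


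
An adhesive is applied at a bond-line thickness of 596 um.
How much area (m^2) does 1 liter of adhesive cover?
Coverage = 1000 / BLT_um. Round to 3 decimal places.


Coverage = 1000 / 596 = 1.678 m^2

1.678


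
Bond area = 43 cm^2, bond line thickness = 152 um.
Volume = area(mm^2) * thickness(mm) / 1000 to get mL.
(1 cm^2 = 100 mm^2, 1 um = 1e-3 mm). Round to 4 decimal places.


area_mm2 = 43 * 100 = 4300
blt_mm = 152 * 1e-3 = 0.152
vol_mm3 = 4300 * 0.152 = 653.6
vol_mL = 653.6 / 1000 = 0.6536 mL

0.6536


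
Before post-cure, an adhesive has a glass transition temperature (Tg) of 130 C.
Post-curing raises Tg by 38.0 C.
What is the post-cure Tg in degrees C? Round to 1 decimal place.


Tg_post = Tg_base + delta_Tg
= 130 + 38.0
= 168.0 C

168.0


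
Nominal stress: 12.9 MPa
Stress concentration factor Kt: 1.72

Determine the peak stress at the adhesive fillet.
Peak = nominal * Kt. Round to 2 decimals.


Peak stress = 12.9 * 1.72
= 22.19 MPa

22.19


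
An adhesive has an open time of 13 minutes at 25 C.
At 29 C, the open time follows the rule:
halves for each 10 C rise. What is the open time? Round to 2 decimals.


Factor = 2^((29-25)/10) = 1.3195
Open time = 13 / 1.3195 = 9.85 min

9.85


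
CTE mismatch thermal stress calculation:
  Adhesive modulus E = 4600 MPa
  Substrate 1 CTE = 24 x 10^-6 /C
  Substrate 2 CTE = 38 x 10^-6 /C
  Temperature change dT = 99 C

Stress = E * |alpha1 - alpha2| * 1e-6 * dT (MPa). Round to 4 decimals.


delta_alpha = |24 - 38| = 14 x 10^-6/C
Stress = 4600 * 14e-6 * 99
= 6.3756 MPa

6.3756


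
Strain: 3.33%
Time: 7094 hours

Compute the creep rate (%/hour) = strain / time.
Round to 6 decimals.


Creep rate = 3.33 / 7094
= 0.000469 %/h

0.000469


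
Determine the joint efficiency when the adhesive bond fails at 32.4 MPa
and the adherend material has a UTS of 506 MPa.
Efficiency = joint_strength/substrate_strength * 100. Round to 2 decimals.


Joint efficiency = 32.4 / 506 * 100
= 6.40%

6.40


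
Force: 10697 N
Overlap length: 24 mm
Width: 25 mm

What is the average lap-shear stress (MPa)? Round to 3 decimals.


Average shear stress = F / (overlap * width)
= 10697 / (24 * 25)
= 17.828 MPa

17.828


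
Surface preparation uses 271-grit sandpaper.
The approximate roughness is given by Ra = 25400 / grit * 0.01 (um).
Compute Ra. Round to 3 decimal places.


Ra = 25400 / 271 * 0.01
= 254 / 271
= 0.937 um

0.937


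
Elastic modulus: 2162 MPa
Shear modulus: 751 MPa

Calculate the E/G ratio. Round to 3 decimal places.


E / G = 2162 / 751 = 2.879

2.879


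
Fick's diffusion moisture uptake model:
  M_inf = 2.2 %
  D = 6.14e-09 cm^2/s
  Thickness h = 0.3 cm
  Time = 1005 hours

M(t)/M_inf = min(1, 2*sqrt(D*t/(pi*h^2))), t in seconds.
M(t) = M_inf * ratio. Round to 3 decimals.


t_sec = 1005 * 3600 = 3618000
ratio = 2*sqrt(6.14e-09*3618000/(pi*0.3^2))
= min(1, 0.560599)
= 0.560599
M(t) = 2.2 * 0.560599 = 1.233 %

1.233


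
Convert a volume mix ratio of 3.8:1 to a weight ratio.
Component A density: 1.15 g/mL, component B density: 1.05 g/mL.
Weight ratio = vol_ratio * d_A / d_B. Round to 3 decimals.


= 3.8 * 1.15 / 1.05 = 4.162

4.162


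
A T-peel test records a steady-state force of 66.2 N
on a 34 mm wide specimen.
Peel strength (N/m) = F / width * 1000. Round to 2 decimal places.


Peel strength = 66.2 / 34 * 1000
= 1947.06 N/m

1947.06


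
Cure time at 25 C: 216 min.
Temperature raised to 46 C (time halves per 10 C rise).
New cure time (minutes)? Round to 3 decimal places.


Acceleration factor = 2^(21/10) = 4.2871
New time = 216 / 4.2871 = 50.384 min

50.384


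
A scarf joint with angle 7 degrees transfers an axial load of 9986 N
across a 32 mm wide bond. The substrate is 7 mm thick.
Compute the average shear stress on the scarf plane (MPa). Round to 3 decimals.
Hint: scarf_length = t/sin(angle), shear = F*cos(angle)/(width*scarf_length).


scarf_length = 7 / sin(7 deg) = 57.4386 mm
cos(7 deg) = 0.992546
shear stress = 9986 * 0.992546 / (32 * 57.4386)
= 5.392 MPa

5.392


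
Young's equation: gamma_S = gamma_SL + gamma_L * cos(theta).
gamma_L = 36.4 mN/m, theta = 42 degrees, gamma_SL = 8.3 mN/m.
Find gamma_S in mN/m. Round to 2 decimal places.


cos(42 deg) = 0.743145
gamma_S = 8.3 + 36.4 * 0.743145
= 35.35 mN/m

35.35


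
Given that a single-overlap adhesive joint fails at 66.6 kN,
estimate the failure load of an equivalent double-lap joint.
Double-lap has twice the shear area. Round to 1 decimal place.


Double-lap factor = 2
Expected load = 66.6 * 2 = 133.2 kN

133.2


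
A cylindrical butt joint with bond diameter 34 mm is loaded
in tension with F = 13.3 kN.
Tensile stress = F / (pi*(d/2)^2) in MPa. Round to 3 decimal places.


Area = pi * (34/2)^2 = 907.9203 mm^2
Stress = 13.3*1000 / 907.9203
= 14.649 MPa

14.649


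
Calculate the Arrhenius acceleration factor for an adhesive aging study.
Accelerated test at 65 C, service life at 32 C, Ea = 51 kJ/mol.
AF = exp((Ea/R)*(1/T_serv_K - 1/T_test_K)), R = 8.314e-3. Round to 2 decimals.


T_test = 338.15 K, T_serv = 305.15 K
Ea/R = 51 / 0.008314 = 6134.23
AF = exp(6134.23 * (1/305.15 - 1/338.15))
= 7.11

7.11


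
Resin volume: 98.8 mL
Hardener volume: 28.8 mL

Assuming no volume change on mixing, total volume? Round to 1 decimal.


V_total = 98.8 + 28.8 = 127.6 mL

127.6


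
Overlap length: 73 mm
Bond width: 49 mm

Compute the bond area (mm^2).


Bond area = 73 * 49 = 3577 mm^2

3577


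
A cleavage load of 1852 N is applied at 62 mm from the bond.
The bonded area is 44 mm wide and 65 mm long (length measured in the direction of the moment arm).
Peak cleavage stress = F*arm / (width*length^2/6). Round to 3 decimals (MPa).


Moment = 1852 * 62 = 114824 N*mm
Section modulus = 44 * 4225 / 6 = 185900 / 6 mm^3
Stress = 114824 / (185900 / 6) = 688944 / 185900
= 3.706 MPa

3.706


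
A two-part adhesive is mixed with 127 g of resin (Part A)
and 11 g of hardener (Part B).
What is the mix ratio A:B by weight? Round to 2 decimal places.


Mix ratio = mass_A / mass_B
= 127 / 11
= 11.55

11.55


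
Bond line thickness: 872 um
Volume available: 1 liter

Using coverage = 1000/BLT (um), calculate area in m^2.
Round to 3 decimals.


1 L = 1e6 mm^3, thickness = 872 um = 0.872 mm
Area = 1e6 / 0.872 mm^2 = (1e6 / 0.872) / 1e6 m^2 = 1000 / 872 m^2
= 1.147 m^2

1.147


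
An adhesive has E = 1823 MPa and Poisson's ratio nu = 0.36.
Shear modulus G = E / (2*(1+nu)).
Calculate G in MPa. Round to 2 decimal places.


G = 1823 / (2*(1+0.36))
= 1823 / 2.72
= 670.22 MPa

670.22


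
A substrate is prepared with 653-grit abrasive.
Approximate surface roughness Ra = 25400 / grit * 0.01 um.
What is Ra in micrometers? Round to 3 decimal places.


Ra = 25400 / 653 * 0.01 = 0.389 um

0.389


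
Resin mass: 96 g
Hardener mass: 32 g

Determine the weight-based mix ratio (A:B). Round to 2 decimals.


Ratio = 96 / 32 = 3.00

3.00


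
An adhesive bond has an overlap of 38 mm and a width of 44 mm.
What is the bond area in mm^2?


Bond area = overlap * width
= 38 * 44
= 1672 mm^2

1672


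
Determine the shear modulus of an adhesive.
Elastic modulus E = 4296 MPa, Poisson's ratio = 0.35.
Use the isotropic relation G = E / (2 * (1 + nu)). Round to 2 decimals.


G = 4296 / (2*(1+0.35)) = 4296 / 2.70
= 1591.11 MPa

1591.11


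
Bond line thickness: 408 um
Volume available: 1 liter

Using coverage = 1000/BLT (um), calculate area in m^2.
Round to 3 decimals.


1 L = 1e6 mm^3, thickness = 408 um = 0.408 mm
Area = 1e6 / 0.408 mm^2 = (1e6 / 0.408) / 1e6 m^2 = 1000 / 408 m^2
= 2.451 m^2

2.451


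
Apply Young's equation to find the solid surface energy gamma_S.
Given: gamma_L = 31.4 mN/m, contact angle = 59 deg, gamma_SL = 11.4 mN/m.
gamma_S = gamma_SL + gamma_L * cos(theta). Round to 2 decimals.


theta_rad = 59 * pi/180 = 1.029744
gamma_S = 11.4 + 31.4 * cos(1.029744)
= 27.57 mN/m

27.57


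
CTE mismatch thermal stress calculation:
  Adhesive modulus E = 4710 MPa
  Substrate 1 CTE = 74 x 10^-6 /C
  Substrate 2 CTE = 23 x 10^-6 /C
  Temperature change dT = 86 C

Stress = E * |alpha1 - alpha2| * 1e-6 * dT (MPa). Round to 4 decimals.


delta_alpha = |74 - 23| = 51 x 10^-6/C
Stress = 4710 * 51e-6 * 86
= 20.6581 MPa

20.6581


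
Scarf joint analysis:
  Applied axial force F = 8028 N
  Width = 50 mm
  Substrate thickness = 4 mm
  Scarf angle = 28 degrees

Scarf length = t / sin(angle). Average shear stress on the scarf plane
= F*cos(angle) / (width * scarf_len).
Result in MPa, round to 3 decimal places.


Scarf length = 4 / sin(28 deg) = 8.5202 mm
cos(28 deg) = 0.882948
Shear = 8028 * 0.882948 / (50 * 8.5202)
= 16.639 MPa

16.639


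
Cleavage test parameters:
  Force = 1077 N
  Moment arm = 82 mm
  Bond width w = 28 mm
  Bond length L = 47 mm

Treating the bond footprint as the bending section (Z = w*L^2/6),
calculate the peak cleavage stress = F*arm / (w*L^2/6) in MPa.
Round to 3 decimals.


M = 1077 * 82 = 88314 N*mm
Z = 28 * 47^2 / 6 = 61852 / 6 mm^3
sigma = M / Z = 6 * 88314 / 61852 = 529884 / 61852
= 8.567 MPa

8.567


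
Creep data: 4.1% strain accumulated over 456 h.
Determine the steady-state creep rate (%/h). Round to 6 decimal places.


Rate = 4.1 / 456 = 0.008991 %/h

0.008991


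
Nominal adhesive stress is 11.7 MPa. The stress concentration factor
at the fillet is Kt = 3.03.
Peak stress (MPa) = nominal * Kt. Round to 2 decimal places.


Peak = 11.7 * 3.03 = 35.45 MPa

35.45


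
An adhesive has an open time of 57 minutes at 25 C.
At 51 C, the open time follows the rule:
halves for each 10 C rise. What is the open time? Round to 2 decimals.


Factor = 2^((51-25)/10) = 6.0629
Open time = 57 / 6.0629 = 9.40 min

9.40


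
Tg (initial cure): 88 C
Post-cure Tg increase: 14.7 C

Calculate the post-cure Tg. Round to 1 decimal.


Post-cure Tg = 88 + 14.7 = 102.7 C

102.7


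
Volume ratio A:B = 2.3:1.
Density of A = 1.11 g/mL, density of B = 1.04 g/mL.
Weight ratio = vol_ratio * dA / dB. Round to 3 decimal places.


Wt ratio = 2.3 * 1.11 / 1.04
= 2.455

2.455


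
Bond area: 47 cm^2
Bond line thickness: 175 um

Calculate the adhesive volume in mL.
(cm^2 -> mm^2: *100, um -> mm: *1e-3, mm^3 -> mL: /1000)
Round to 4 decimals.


V = 47*100 * 175*1e-3 / 1000
= 0.8225 mL

0.8225


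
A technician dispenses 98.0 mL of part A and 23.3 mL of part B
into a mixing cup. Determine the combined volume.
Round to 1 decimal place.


Combined volume = 98.0 + 23.3
= 121.3 mL

121.3


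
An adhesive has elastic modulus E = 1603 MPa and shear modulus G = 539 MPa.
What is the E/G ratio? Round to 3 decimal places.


E/G = 1603 / 539 = 2.974

2.974


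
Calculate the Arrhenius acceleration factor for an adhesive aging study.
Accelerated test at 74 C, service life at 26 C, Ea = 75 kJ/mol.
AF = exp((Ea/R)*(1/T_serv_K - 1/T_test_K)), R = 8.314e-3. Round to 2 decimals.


T_test = 347.15 K, T_serv = 299.15 K
Ea/R = 75 / 0.008314 = 9020.93
AF = exp(9020.93 * (1/299.15 - 1/347.15))
= 64.68

64.68


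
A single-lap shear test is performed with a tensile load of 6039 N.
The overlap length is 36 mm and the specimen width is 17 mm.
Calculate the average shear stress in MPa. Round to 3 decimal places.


Shear stress = F / (overlap * width)
= 6039 / (36 * 17)
= 6039 / 612
= 9.868 MPa

9.868


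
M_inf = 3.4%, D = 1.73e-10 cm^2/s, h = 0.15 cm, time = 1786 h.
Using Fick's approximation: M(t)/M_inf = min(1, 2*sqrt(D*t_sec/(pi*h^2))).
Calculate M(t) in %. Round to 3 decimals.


t = 6429600 s
ratio = min(1, 2*sqrt(1.73e-10*6429600/(pi*0.0225)))
= 0.250887
M(t) = 3.4 * 0.250887 = 0.853%

0.853


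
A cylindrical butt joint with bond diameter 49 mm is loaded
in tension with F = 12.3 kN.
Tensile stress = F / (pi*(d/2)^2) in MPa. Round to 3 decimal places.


Area = pi * (49/2)^2 = 1885.7410 mm^2
Stress = 12.3*1000 / 1885.7410
= 6.523 MPa

6.523


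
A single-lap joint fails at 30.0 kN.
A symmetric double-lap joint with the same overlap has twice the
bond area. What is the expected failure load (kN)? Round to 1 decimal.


Double-lap load = 2 * 30.0 = 60.0 kN

60.0


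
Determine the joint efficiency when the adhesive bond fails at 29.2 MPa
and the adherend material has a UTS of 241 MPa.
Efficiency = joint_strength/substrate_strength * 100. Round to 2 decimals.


Joint efficiency = 29.2 / 241 * 100
= 12.12%

12.12


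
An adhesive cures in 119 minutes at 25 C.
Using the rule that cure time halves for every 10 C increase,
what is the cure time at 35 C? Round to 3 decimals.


Factor = 2^((35 - 25) / 10) = 2.0000
Cure time = 119 / 2.0000
= 59.500 minutes

59.500


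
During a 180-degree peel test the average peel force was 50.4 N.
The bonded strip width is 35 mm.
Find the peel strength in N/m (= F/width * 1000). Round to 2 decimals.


Peel strength = F/width * 1000
= 50.4 / 35 * 1000
= 1440.00 N/m

1440.00


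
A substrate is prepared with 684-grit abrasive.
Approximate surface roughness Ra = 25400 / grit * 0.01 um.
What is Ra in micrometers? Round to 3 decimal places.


Ra = 25400 / 684 * 0.01 = 0.371 um

0.371


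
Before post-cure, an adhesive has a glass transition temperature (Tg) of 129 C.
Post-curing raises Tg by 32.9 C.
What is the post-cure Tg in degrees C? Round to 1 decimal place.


Tg_post = Tg_base + delta_Tg
= 129 + 32.9
= 161.9 C

161.9


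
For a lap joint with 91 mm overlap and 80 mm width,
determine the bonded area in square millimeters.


Area = 91 * 80 = 7280 mm^2

7280


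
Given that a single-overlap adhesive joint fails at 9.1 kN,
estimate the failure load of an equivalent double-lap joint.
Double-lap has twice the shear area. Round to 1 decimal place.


Double-lap factor = 2
Expected load = 9.1 * 2 = 18.2 kN

18.2


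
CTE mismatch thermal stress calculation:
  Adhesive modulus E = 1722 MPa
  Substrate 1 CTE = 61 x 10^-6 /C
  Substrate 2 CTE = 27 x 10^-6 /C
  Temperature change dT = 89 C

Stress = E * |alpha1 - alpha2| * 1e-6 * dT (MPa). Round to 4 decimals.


delta_alpha = |61 - 27| = 34 x 10^-6/C
Stress = 1722 * 34e-6 * 89
= 5.2108 MPa

5.2108


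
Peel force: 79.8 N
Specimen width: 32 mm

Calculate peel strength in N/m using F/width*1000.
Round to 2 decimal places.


Peel strength = 79.8 / 32 * 1000 = 2493.75 N/m

2493.75


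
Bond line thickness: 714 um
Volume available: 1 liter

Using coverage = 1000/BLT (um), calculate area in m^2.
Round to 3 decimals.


1 L = 1e6 mm^3, thickness = 714 um = 0.714 mm
Area = 1e6 / 0.714 mm^2 = (1e6 / 0.714) / 1e6 m^2 = 1000 / 714 m^2
= 1.401 m^2

1.401


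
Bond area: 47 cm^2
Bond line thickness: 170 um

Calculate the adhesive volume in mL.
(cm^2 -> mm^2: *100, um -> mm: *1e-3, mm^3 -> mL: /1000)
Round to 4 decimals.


V = 47*100 * 170*1e-3 / 1000
= 0.7990 mL

0.7990


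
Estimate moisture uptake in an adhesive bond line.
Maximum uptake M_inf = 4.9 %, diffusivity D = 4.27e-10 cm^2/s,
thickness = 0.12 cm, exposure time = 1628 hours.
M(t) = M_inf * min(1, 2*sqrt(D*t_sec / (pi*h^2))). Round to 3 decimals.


Convert time: 1628 h = 5860800 s
ratio = min(1, 2*sqrt(4.27e-10*5860800/(pi*0.12^2)))
= 0.470399
M(t) = 4.9 * 0.470399 = 2.305%

2.305


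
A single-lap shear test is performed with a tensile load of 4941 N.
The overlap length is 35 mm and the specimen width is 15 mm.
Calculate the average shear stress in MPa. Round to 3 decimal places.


Shear stress = F / (overlap * width)
= 4941 / (35 * 15)
= 4941 / 525
= 9.411 MPa

9.411


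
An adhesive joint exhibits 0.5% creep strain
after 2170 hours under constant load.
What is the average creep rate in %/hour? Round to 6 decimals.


Creep rate = strain / time
= 0.5 / 2170
= 0.000230 %/h

0.000230


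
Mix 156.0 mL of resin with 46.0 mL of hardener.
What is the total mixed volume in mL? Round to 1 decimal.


Total = 156.0 + 46.0 = 202.0 mL

202.0


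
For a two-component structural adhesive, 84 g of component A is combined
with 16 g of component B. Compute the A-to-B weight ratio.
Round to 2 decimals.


Weight ratio A:B = 84 / 16
= 5.25

5.25


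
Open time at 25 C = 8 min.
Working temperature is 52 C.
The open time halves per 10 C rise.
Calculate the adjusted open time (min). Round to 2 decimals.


factor = 2^((52 - 25) / 10) = 6.4980
ot = 8 / 6.4980 = 1.23 min

1.23


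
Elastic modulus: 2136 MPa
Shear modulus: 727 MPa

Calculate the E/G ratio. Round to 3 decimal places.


E / G = 2136 / 727 = 2.938

2.938


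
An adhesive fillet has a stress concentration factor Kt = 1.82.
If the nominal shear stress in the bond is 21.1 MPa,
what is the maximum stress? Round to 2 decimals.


Max stress = 21.1 * 1.82 = 38.40 MPa

38.40


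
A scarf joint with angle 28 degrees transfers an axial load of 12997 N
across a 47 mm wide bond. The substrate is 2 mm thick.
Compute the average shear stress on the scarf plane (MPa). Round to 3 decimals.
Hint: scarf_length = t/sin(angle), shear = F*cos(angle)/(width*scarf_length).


scarf_length = 2 / sin(28 deg) = 4.2601 mm
cos(28 deg) = 0.882948
shear stress = 12997 * 0.882948 / (47 * 4.2601)
= 57.314 MPa

57.314


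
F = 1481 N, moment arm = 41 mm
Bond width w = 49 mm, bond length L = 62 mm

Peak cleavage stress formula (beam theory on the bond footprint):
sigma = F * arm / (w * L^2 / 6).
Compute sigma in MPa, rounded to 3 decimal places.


sigma = (1481 * 41) / (49 * 3844 / 6)
= 60721 * 6 / 188356
= 364326 / 188356
= 1.934 MPa

1.934


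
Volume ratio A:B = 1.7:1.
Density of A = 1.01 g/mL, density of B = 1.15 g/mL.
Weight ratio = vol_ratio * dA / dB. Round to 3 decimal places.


Wt ratio = 1.7 * 1.01 / 1.15
= 1.493

1.493


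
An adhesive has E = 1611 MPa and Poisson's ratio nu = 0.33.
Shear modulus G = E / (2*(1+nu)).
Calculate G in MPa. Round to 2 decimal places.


G = 1611 / (2*(1+0.33))
= 1611 / 2.66
= 605.64 MPa

605.64


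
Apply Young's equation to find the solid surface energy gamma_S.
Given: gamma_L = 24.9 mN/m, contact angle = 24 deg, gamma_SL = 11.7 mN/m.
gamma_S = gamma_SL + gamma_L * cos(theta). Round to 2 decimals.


theta_rad = 24 * pi/180 = 0.418879
gamma_S = 11.7 + 24.9 * cos(0.418879)
= 34.45 mN/m

34.45


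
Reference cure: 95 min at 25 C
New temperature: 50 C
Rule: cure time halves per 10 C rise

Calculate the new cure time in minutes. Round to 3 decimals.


factor = 2^((50-25)/10) = 5.6569
t_new = 95 / 5.6569 = 16.794 min

16.794


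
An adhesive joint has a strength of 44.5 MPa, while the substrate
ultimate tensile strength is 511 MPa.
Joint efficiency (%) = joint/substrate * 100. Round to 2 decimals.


Efficiency = 44.5 / 511 * 100
= 8.71%

8.71


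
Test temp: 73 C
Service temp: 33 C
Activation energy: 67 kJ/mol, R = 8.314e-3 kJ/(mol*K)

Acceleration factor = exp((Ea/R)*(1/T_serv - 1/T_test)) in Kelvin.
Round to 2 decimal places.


AF = exp((67/0.008314)*(1/306.15 - 1/346.15))
= 20.94

20.94


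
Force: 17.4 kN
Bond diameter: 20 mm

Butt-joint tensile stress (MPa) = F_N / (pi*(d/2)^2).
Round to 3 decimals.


F_N = 17.4 * 1000 = 17400.0 N
A = pi*(10.0)^2 = 314.1593 mm^2
stress = 17400.0 / 314.1593 = 55.386 MPa

55.386


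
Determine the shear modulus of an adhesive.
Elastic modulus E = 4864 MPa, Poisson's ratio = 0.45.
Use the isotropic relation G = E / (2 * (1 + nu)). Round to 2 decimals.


G = 4864 / (2*(1+0.45)) = 4864 / 2.90
= 1677.24 MPa

1677.24


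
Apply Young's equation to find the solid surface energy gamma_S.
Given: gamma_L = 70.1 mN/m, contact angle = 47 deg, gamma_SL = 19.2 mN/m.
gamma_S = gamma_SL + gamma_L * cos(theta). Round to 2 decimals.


theta_rad = 47 * pi/180 = 0.820305
gamma_S = 19.2 + 70.1 * cos(0.820305)
= 67.01 mN/m

67.01


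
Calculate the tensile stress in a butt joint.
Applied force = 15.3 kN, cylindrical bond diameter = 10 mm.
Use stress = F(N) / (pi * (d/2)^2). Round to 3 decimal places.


A = pi * 5.0^2 = 78.5398 mm^2
sigma = 15300.0 / 78.5398 = 194.806 MPa

194.806


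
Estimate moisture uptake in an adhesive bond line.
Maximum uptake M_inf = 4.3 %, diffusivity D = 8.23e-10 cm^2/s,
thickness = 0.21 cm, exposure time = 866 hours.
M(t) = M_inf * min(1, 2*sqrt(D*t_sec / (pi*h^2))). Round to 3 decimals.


Convert time: 866 h = 3117600 s
ratio = min(1, 2*sqrt(8.23e-10*3117600/(pi*0.21^2)))
= 0.272174
M(t) = 4.3 * 0.272174 = 1.170%

1.170


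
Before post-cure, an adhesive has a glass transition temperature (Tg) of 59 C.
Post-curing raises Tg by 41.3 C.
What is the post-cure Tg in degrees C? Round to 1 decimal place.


Tg_post = Tg_base + delta_Tg
= 59 + 41.3
= 100.3 C

100.3


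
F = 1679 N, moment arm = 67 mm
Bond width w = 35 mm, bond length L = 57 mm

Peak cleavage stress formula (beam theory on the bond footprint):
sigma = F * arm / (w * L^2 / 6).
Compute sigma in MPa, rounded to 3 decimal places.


sigma = (1679 * 67) / (35 * 3249 / 6)
= 112493 * 6 / 113715
= 674958 / 113715
= 5.936 MPa

5.936


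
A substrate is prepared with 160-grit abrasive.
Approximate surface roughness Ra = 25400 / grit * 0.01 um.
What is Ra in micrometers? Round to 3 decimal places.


Ra = 25400 / 160 * 0.01 = 1.588 um

1.588


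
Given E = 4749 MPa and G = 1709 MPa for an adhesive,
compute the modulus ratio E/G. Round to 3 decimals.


E/G ratio = 4749 / 1709 = 2.779

2.779


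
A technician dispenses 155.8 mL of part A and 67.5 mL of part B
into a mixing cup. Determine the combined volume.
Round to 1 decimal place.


Combined volume = 155.8 + 67.5
= 223.3 mL

223.3


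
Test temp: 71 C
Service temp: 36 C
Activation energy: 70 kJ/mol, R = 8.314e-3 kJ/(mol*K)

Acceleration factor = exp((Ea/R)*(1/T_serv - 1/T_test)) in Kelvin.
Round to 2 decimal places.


AF = exp((70/0.008314)*(1/309.15 - 1/344.15))
= 15.95

15.95


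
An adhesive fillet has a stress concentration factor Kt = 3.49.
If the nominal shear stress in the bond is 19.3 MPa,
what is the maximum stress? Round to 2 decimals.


Max stress = 19.3 * 3.49 = 67.36 MPa

67.36


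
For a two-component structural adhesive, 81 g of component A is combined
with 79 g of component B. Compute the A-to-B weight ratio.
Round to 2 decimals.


Weight ratio A:B = 81 / 79
= 1.03

1.03


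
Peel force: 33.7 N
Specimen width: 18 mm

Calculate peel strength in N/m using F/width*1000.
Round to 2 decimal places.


Peel strength = 33.7 / 18 * 1000 = 1872.22 N/m

1872.22


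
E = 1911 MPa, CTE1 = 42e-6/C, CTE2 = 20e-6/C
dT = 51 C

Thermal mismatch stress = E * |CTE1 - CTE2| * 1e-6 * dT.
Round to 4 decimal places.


= 1911 * 22e-6 * 51
= 2.1441 MPa

2.1441


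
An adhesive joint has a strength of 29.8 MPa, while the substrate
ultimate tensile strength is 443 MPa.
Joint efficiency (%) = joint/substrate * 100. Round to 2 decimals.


Efficiency = 29.8 / 443 * 100
= 6.73%

6.73


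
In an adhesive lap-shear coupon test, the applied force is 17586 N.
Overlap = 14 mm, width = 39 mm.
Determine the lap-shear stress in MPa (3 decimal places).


stress = F / (overlap * width)
= 17586 / (14 * 39)
= 32.209 MPa

32.209


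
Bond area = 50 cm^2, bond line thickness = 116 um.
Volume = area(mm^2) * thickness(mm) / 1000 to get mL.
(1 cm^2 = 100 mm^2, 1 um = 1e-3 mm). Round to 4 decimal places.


area_mm2 = 50 * 100 = 5000
blt_mm = 116 * 1e-3 = 0.116
vol_mm3 = 5000 * 0.116 = 580.0
vol_mL = 580.0 / 1000 = 0.5800 mL

0.5800


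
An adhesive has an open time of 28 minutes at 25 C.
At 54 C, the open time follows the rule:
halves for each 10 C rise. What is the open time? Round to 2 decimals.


Factor = 2^((54-25)/10) = 7.4643
Open time = 28 / 7.4643 = 3.75 min

3.75


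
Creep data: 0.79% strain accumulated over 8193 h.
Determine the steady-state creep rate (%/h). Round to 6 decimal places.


Rate = 0.79 / 8193 = 0.000096 %/h

0.000096


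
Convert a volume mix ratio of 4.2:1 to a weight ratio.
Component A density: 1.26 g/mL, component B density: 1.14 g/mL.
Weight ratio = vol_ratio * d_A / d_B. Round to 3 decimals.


= 4.2 * 1.26 / 1.14 = 4.642

4.642


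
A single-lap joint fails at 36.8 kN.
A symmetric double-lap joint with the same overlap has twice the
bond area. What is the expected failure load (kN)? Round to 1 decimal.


Double-lap load = 2 * 36.8 = 73.6 kN

73.6


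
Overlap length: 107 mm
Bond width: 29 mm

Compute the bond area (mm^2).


Bond area = 107 * 29 = 3103 mm^2

3103


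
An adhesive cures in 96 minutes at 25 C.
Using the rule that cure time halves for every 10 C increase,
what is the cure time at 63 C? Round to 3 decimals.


Factor = 2^((63 - 25) / 10) = 13.9288
Cure time = 96 / 13.9288
= 6.892 minutes

6.892


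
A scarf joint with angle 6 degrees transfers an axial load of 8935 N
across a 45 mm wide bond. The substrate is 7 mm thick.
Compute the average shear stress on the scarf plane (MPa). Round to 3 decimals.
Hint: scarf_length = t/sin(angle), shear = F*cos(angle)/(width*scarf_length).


scarf_length = 7 / sin(6 deg) = 66.9674 mm
cos(6 deg) = 0.994522
shear stress = 8935 * 0.994522 / (45 * 66.9674)
= 2.949 MPa

2.949


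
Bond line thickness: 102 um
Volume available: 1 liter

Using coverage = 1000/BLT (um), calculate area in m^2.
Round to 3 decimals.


1 L = 1e6 mm^3, thickness = 102 um = 0.102 mm
Area = 1e6 / 0.102 mm^2 = (1e6 / 0.102) / 1e6 m^2 = 1000 / 102 m^2
= 9.804 m^2

9.804


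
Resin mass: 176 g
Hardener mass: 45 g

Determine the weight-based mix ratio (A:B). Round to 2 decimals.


Ratio = 176 / 45 = 3.91

3.91


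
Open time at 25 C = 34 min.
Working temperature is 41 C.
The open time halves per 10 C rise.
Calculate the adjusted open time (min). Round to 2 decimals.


factor = 2^((41 - 25) / 10) = 3.0314
ot = 34 / 3.0314 = 11.22 min

11.22


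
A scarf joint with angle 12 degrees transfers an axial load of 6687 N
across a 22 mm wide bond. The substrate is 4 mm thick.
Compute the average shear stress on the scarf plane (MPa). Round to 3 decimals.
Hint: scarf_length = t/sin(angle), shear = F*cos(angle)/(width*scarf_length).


scarf_length = 4 / sin(12 deg) = 19.2389 mm
cos(12 deg) = 0.978148
shear stress = 6687 * 0.978148 / (22 * 19.2389)
= 15.454 MPa

15.454


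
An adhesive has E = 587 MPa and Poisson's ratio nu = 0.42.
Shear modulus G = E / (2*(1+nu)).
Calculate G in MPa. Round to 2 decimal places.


G = 587 / (2*(1+0.42))
= 587 / 2.84
= 206.69 MPa

206.69


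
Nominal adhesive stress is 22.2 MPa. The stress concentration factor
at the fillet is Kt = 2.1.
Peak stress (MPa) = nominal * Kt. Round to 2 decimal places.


Peak = 22.2 * 2.1 = 46.62 MPa

46.62


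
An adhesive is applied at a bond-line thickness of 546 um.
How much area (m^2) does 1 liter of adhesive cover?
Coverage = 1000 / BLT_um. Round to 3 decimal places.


Coverage = 1000 / 546 = 1.832 m^2

1.832


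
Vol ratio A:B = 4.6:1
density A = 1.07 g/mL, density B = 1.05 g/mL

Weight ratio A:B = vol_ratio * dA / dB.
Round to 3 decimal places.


Weight ratio = 4.6 * 1.07 / 1.05
= 4.688

4.688


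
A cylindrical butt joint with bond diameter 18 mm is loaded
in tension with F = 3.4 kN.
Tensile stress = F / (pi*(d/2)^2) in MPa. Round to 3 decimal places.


Area = pi * (18/2)^2 = 254.4690 mm^2
Stress = 3.4*1000 / 254.4690
= 13.361 MPa

13.361


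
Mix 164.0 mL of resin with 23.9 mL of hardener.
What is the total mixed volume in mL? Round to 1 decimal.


Total = 164.0 + 23.9 = 187.9 mL

187.9


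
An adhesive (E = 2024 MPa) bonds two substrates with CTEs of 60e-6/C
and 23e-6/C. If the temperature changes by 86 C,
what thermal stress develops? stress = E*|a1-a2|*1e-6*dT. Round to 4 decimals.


Stress = 2024 * |60 - 23| * 1e-6 * 86
= 6.4404 MPa

6.4404


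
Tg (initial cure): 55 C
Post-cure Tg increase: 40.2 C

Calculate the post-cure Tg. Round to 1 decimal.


Post-cure Tg = 55 + 40.2 = 95.2 C

95.2


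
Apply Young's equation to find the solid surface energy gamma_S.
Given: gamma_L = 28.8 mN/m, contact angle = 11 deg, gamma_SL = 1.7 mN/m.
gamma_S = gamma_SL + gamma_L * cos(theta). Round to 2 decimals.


theta_rad = 11 * pi/180 = 0.191986
gamma_S = 1.7 + 28.8 * cos(0.191986)
= 29.97 mN/m

29.97


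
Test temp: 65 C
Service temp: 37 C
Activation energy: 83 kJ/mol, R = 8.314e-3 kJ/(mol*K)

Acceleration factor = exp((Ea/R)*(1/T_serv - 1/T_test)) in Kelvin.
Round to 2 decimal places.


AF = exp((83/0.008314)*(1/310.15 - 1/338.15))
= 14.37

14.37


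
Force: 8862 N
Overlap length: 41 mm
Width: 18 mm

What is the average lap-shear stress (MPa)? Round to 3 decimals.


Average shear stress = F / (overlap * width)
= 8862 / (41 * 18)
= 12.008 MPa

12.008


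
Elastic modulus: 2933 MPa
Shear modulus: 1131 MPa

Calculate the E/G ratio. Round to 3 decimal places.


E / G = 2933 / 1131 = 2.593

2.593


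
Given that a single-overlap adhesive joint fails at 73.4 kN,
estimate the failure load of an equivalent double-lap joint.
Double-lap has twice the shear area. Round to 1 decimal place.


Double-lap factor = 2
Expected load = 73.4 * 2 = 146.8 kN

146.8


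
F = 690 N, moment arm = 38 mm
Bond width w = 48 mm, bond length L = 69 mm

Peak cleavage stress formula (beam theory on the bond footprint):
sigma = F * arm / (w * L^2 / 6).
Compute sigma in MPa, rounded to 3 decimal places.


sigma = (690 * 38) / (48 * 4761 / 6)
= 26220 * 6 / 228528
= 157320 / 228528
= 0.688 MPa

0.688


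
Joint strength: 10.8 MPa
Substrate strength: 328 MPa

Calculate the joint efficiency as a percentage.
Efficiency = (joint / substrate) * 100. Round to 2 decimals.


Efficiency = (10.8 / 328) * 100 = 3.29%

3.29


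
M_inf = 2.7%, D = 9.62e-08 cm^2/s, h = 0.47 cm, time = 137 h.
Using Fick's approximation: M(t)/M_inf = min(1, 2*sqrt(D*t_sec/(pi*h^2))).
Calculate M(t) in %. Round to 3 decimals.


t = 493200 s
ratio = min(1, 2*sqrt(9.62e-08*493200/(pi*0.2209)))
= 0.522945
M(t) = 2.7 * 0.522945 = 1.412%

1.412


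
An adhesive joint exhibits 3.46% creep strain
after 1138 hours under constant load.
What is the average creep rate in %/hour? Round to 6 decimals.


Creep rate = strain / time
= 3.46 / 1138
= 0.003040 %/h

0.003040


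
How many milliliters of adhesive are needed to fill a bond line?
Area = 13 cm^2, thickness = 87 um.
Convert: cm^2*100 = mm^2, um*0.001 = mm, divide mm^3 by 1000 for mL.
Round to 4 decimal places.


= (13 * 100) * (87 * 0.001) / 1000
= 0.1131 mL

0.1131


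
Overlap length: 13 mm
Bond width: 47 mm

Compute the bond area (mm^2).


Bond area = 13 * 47 = 611 mm^2

611


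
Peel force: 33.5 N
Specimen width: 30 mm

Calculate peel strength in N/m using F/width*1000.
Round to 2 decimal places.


Peel strength = 33.5 / 30 * 1000 = 1116.67 N/m

1116.67


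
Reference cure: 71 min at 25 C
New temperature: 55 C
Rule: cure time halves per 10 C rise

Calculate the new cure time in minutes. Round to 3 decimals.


factor = 2^((55-25)/10) = 8.0000
t_new = 71 / 8.0000 = 8.875 min

8.875


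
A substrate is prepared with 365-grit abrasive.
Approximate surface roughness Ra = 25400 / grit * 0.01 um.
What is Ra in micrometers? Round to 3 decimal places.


Ra = 25400 / 365 * 0.01 = 0.696 um

0.696


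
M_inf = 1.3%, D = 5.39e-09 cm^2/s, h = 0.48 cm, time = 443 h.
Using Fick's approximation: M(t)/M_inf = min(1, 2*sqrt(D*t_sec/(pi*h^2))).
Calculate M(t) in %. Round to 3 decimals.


t = 1594800 s
ratio = min(1, 2*sqrt(5.39e-09*1594800/(pi*0.2304)))
= 0.217952
M(t) = 1.3 * 0.217952 = 0.283%

0.283


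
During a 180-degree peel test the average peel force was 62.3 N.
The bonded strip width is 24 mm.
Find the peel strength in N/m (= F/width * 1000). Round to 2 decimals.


Peel strength = F/width * 1000
= 62.3 / 24 * 1000
= 2595.83 N/m

2595.83


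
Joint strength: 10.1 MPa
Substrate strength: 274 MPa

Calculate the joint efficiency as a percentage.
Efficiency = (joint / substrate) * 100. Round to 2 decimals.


Efficiency = (10.1 / 274) * 100 = 3.69%

3.69


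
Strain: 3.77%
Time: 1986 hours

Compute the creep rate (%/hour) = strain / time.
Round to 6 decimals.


Creep rate = 3.77 / 1986
= 0.001898 %/h

0.001898


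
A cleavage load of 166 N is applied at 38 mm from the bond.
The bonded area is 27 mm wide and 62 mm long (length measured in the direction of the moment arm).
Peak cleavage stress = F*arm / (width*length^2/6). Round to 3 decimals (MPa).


Moment = 166 * 38 = 6308 N*mm
Section modulus = 27 * 3844 / 6 = 103788 / 6 mm^3
Stress = 6308 / (103788 / 6) = 37848 / 103788
= 0.365 MPa

0.365


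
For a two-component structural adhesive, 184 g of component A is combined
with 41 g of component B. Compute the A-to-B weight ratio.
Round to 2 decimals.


Weight ratio A:B = 184 / 41
= 4.49

4.49


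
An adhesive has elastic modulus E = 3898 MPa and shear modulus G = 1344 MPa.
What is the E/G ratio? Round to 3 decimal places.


E/G = 3898 / 1344 = 2.900

2.900


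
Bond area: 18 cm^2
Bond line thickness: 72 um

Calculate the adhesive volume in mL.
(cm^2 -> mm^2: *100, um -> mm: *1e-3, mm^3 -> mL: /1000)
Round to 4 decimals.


V = 18*100 * 72*1e-3 / 1000
= 0.1296 mL

0.1296


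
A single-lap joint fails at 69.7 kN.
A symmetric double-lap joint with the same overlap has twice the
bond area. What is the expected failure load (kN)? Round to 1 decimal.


Double-lap load = 2 * 69.7 = 139.4 kN

139.4


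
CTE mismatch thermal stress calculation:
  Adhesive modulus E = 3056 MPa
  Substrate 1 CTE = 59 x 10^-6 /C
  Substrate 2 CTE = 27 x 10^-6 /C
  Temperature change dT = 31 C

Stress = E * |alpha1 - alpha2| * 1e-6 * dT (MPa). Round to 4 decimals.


delta_alpha = |59 - 27| = 32 x 10^-6/C
Stress = 3056 * 32e-6 * 31
= 3.0316 MPa

3.0316


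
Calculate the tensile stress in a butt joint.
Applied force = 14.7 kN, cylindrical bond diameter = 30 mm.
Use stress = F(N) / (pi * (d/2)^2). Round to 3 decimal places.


A = pi * 15.0^2 = 706.8583 mm^2
sigma = 14700.0 / 706.8583 = 20.796 MPa

20.796


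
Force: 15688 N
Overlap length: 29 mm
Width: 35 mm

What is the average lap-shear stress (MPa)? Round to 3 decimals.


Average shear stress = F / (overlap * width)
= 15688 / (29 * 35)
= 15.456 MPa

15.456


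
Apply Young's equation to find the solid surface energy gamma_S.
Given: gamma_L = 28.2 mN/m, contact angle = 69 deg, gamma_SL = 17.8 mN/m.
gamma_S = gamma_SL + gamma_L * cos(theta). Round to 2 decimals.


theta_rad = 69 * pi/180 = 1.204277
gamma_S = 17.8 + 28.2 * cos(1.204277)
= 27.91 mN/m

27.91


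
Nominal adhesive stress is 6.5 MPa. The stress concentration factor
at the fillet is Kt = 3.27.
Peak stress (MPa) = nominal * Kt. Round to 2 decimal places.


Peak = 6.5 * 3.27 = 21.26 MPa

21.26


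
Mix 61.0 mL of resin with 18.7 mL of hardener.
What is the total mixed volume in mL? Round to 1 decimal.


Total = 61.0 + 18.7 = 79.7 mL

79.7


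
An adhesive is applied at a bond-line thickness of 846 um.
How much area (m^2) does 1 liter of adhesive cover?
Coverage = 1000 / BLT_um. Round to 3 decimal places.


Coverage = 1000 / 846 = 1.182 m^2

1.182


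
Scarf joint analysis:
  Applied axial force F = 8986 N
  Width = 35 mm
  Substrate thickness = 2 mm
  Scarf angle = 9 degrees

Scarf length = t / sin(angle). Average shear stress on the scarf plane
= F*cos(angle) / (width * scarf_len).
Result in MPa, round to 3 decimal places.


Scarf length = 2 / sin(9 deg) = 12.7849 mm
cos(9 deg) = 0.987688
Shear = 8986 * 0.987688 / (35 * 12.7849)
= 19.834 MPa

19.834


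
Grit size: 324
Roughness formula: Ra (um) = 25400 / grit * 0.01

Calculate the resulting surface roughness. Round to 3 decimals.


Ra = 25400 / 324 * 0.01
= 0.784 um

0.784


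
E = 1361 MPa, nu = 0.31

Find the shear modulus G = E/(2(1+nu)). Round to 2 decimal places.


G = 1361 / (2 * 1.31)
= 519.47 MPa

519.47


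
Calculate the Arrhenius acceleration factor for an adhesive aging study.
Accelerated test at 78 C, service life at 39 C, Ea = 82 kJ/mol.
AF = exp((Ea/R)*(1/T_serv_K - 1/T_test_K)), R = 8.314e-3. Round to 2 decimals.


T_test = 351.15 K, T_serv = 312.15 K
Ea/R = 82 / 0.008314 = 9862.88
AF = exp(9862.88 * (1/312.15 - 1/351.15))
= 33.42

33.42


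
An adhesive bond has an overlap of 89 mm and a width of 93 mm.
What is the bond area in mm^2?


Bond area = overlap * width
= 89 * 93
= 8277 mm^2

8277


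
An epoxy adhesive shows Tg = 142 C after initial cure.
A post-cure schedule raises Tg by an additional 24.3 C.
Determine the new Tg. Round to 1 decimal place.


New Tg = 142 + 24.3
= 166.3 C

166.3


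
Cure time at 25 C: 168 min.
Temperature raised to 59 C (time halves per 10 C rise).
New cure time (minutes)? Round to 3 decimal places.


Acceleration factor = 2^(34/10) = 10.5561
New time = 168 / 10.5561 = 15.915 min

15.915


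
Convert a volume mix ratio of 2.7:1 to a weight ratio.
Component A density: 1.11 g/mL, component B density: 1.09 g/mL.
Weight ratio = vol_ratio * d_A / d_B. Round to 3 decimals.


= 2.7 * 1.11 / 1.09 = 2.750

2.750
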